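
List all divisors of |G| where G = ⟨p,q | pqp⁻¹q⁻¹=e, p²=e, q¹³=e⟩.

|G| = 26 = 2 · 13. By Lagrange's theorem the order of any subgroup divides 26; the divisors of 26 are 1, 2, 13, 26.

Answer: 1, 2, 13, 26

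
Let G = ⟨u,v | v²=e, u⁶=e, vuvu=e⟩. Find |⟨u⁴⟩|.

|⟨u⁴⟩| equals the order of u⁴. Compute successive powers until reaching e:
  (u⁴)¹ = u⁴, (u⁴)² = u², (u⁴)³ = e.
The smallest positive k with (u⁴)ᵏ = e is 3, so |⟨u⁴⟩| = 3.

Answer: 3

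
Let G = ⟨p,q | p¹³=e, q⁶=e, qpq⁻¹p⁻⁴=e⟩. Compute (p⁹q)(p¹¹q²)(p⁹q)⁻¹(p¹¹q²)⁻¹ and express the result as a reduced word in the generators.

[(p⁹q), (p¹¹q²)] = (p⁹q)·(p¹¹q²)·(p⁹q)⁻¹·(p¹¹q²)⁻¹.
  (p⁹q) · (p¹¹q²) = pq³
  (pq³) · (pq⁵) = q²
  (q²) · (p⁵q⁴) = p²

Answer: p²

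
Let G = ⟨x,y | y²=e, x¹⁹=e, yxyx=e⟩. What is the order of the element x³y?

Compute successive powers until reaching e:
  (x³y)¹ = x³y, (x³y)² = e.
The smallest positive k with (x³y)ᵏ = e is 2.

Answer: 2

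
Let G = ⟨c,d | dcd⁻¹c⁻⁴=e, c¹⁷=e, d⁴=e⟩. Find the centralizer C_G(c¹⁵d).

⟨c¹⁵d⟩ ⊆ C_G(c¹⁵d) since powers of c¹⁵d commute with c¹⁵d; so |C_G(c¹⁵d)| ≥ |⟨c¹⁵d⟩| = 4.
By orbit–stabilizer, |C_G(c¹⁵d)| = |G| / |conj. class of c¹⁵d| = 68 / 17 = 4.
The 4 elements commuting with c¹⁵d are {e, c⁷d², c⁹d³, c¹⁵d}.

Answer: {e, c⁷d², c⁹d³, c¹⁵d}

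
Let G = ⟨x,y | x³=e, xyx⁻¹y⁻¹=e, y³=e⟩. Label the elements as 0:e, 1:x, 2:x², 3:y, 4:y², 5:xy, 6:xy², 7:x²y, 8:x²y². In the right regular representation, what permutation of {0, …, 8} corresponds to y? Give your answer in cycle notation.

(0 3 4)(1 5 6)(2 7 8)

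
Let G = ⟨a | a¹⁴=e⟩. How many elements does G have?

G is generated by a single element, so G is cyclic. The relator gives a¹⁴ = e and no smaller power is forced to be e, so the 14 powers {a, e, a², a³, a⁴, a⁵, a⁶, a⁷, a⁸, a⁹, a¹², a¹³, a¹¹, a¹⁰} are distinct. Hence |G| = 14.

Answer: 14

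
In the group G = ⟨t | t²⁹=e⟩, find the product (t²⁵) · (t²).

Compute (t²⁵) · (t²) by multiplying left to right and reducing via the relations at each step:
  (t²⁵) · t² = t²⁷

Answer: t²⁷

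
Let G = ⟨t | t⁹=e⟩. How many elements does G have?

G is generated by a single element, so G is cyclic. The relator gives t⁹ = e and no smaller power is forced to be e, so the 9 powers {e, t, t², t³, t⁴, t⁵, t⁶, t⁷, t⁸} are distinct. Hence |G| = 9.

Answer: 9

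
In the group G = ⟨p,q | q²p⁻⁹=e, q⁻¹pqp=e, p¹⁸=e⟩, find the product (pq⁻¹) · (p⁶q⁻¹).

Compute (pq⁻¹) · (p⁶q⁻¹) by multiplying left to right and reducing via the relations at each step:
  (pq⁻¹) · p⁶ = p⁴q
  (p⁴q) · q⁻¹ = p⁴

Answer: p⁴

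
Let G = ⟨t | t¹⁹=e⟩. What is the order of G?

G is generated by a single element, so G is cyclic. The relator gives t¹⁹ = e and no smaller power is forced to be e, so the 19 powers {e, t, t², t³, t⁴, t⁵, t⁶, t⁷, t⁸, t⁹, t¹², t¹³, t¹¹, t¹⁰, t¹⁴, t¹⁵, t¹⁶, t¹⁷, t¹⁸} are distinct. Hence |G| = 19.

Answer: 19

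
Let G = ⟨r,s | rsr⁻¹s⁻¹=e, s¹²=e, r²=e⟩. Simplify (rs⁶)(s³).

Compute (rs⁶) · (s³) by multiplying left to right and reducing via the relations at each step:
  (rs⁶) · s³ = rs⁹

Answer: rs⁹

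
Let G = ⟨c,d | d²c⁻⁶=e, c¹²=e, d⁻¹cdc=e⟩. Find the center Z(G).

An element z ∈ Z(G) iff z commutes with every generator.
For example c⁶ is central: (c⁶)·c = c⁷ = c·(c⁶); (c⁶)·d = d⁻¹ = d·(c⁶).
Whereas c ∉ Z(G) since c·d = cd ≠ c⁵d⁻¹ = d·c.
Checking each of the 24 elements this way gives Z(G) = {e, c⁶}, of order 2.

Answer: {e, c⁶}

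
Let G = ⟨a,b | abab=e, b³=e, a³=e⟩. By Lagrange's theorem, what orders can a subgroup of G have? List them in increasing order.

|G| = 12 = 2² · 3. By Lagrange's theorem the order of any subgroup divides 12; the divisors of 12 are 1, 2, 3, 4, 6, 12.

Answer: 1, 2, 3, 4, 6, 12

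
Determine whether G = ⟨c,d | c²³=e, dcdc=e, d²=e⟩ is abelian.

c·d = cd but d·c = c²²d, so c·d ≠ d·c and G is not abelian.

Answer: No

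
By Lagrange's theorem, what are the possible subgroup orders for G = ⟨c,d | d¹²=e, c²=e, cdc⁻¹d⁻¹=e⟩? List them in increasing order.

|G| = 24 = 2³ · 3. By Lagrange's theorem the order of any subgroup divides 24; the divisors of 24 are 1, 2, 3, 4, 6, 8, 12, 24.

Answer: 1, 2, 3, 4, 6, 8, 12, 24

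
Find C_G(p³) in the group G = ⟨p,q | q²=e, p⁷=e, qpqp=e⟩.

⟨p³⟩ ⊆ C_G(p³) since powers of p³ commute with p³; so |C_G(p³)| ≥ |⟨p³⟩| = 7.
By orbit–stabilizer, |C_G(p³)| = |G| / |conj. class of p³| = 14 / 2 = 7.
The 7 elements commuting with p³ are {e, p, p², p³, p⁴, p⁵, p⁶}.

Answer: {e, p, p², p³, p⁴, p⁵, p⁶}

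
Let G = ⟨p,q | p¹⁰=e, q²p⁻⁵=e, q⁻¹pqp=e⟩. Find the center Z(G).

An element z ∈ Z(G) iff z commutes with every generator.
For example p⁵ is central: (p⁵)·p = p⁶ = p·(p⁵); (p⁵)·q = q⁻¹ = q·(p⁵).
Whereas p ∉ Z(G) since p·q = pq ≠ p⁴q⁻¹ = q·p.
Checking each of the 20 elements this way gives Z(G) = {e, p⁵}, of order 2.

Answer: {e, p⁵}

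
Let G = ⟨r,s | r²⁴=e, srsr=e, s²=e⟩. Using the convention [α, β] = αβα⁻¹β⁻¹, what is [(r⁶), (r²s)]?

[(r⁶), (r²s)] = (r⁶)·(r²s)·(r⁶)⁻¹·(r²s)⁻¹.
  (r⁶) · (r²s) = r⁸s
  (r⁸s) · (r¹⁸) = r¹⁴s
  (r¹⁴s) · (r²s) = r¹²

Answer: r¹²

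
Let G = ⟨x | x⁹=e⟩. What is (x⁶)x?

Compute (x⁶) · x by multiplying left to right and reducing via the relations at each step:
  (x⁶) · x = x⁷

Answer: x⁷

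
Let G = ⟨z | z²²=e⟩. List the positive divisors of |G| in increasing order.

|G| = 22 = 2 · 11. By Lagrange's theorem the order of any subgroup divides 22; the divisors of 22 are 1, 2, 11, 22.

Answer: 1, 2, 11, 22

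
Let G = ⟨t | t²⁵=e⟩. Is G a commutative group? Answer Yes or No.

G has a single generator, so G is cyclic and hence abelian.

Answer: Yes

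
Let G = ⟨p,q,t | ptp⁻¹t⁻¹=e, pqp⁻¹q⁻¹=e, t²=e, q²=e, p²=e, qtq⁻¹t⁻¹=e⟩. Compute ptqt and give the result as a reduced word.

Multiply left to right, reducing at each step:
  p · t = pt
  (pt) · q = pqt
  (pqt) · t = pq

Answer: pq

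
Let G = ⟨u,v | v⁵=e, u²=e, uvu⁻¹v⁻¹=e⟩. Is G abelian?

Each pair of generators commutes: u·v = uv = v·u. Since the generators pairwise commute, every element of G commutes with every other, so G is abelian.

Answer: Yes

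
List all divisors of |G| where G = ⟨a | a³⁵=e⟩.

|G| = 35 = 5 · 7. By Lagrange's theorem the order of any subgroup divides 35; the divisors of 35 are 1, 5, 7, 35.

Answer: 1, 5, 7, 35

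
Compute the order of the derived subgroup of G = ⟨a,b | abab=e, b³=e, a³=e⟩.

G' = [G, G] is generated by all commutators. The generator-pair commutators are: [a, b] = ab²a.
The subgroup they normally generate is {e, ab, a²b², ab²a}, of order 4.
Check: |G/G'| = 12/4 = 3 is the order of the abelianisation.

Answer: 4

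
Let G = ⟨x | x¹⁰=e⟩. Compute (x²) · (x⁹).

Compute (x²) · (x⁹) by multiplying left to right and reducing via the relations at each step:
  (x²) · x⁹ = x

Answer: x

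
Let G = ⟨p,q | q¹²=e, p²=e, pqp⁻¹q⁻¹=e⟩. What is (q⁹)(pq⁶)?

Compute (q⁹) · (pq⁶) by multiplying left to right and reducing via the relations at each step:
  (q⁹) · p = pq⁹
  (pq⁹) · q⁶ = pq³

Answer: pq³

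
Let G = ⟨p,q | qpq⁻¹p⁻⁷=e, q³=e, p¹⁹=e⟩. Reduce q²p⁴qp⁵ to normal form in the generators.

Multiply left to right, reducing at each step:
  (q²) · p⁴ = p⁶q²
  (p⁶q²) · q = p⁶
  (p⁶) · p⁵ = p¹¹

Answer: p¹¹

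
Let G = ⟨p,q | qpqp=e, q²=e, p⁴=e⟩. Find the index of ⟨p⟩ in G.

First find ord(p) by computing successive powers:
  p¹ = p, p² = p², p³ = p³, p⁴ = e.
So |⟨p⟩| = ord(p) = 4. With |G| = 8, by Lagrange [G : ⟨p⟩] = 8/4 = 2.

Answer: 2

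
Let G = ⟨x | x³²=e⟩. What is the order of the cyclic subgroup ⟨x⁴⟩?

|⟨x⁴⟩| equals the order of x⁴. Compute successive powers until reaching e:
  (x⁴)¹ = x⁴, (x⁴)² = x⁸, (x⁴)³ = x¹², (x⁴)⁴ = x¹⁶, (x⁴)⁵ = x²⁰, (x⁴)⁶ = x²⁴, (x⁴)⁷ = x²⁸, (x⁴)⁸ = e.
The smallest positive k with (x⁴)ᵏ = e is 8, so |⟨x⁴⟩| = 8.

Answer: 8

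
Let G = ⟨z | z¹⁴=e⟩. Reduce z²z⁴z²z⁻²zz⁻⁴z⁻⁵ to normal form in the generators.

Multiply left to right, reducing at each step:
  (z²) · z⁴ = z⁶
  (z⁶) · z² = z⁸
  (z⁸) · z⁻² = z⁶
  (z⁶) · z = z⁷
  (z⁷) · z⁻⁴ = z³
  (z³) · z⁻⁵ = z¹²

Answer: z¹²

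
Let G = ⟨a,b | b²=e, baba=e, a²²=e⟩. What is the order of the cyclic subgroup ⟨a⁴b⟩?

|⟨a⁴b⟩| equals the order of a⁴b. Compute successive powers until reaching e:
  (a⁴b)¹ = a⁴b, (a⁴b)² = e.
The smallest positive k with (a⁴b)ᵏ = e is 2, so |⟨a⁴b⟩| = 2.

Answer: 2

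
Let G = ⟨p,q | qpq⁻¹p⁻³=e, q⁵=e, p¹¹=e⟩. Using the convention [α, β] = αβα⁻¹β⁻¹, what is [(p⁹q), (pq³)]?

[(p⁹q), (pq³)] = (p⁹q)·(pq³)·(p⁹q)⁻¹·(pq³)⁻¹.
  (p⁹q) · (pq³) = pq⁴
  (pq⁴) · (p⁸q⁴) = q³
  (q³) · (p²q²) = p¹⁰

Answer: p¹⁰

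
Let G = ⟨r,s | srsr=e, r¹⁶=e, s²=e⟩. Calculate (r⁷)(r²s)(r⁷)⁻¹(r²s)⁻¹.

[(r⁷), (r²s)] = (r⁷)·(r²s)·(r⁷)⁻¹·(r²s)⁻¹.
  (r⁷) · (r²s) = r⁹s
  (r⁹s) · (r⁹) = s
  s · (r²s) = r¹⁴

Answer: r¹⁴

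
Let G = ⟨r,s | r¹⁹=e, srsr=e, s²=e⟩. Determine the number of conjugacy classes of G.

The conjugacy classes (representative and size) are:
  [e] (size 1), [r¹⁸] (size 2), [r²] (size 2), [r¹⁶] (size 2), [r⁴] (size 2), [r¹⁴] (size 2), [r¹³] (size 2), [r¹²] (size 2), [r⁸] (size 2), [r⁹] (size 2), [s] (size 19).
Class equation: 1 + 2 + 2 + 2 + 2 + 2 + 2 + 2 + 2 + 2 + 19 = 38 = |G|. So G has 11 conjugacy classes.

Answer: 11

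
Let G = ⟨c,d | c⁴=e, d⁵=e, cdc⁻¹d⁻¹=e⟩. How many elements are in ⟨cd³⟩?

|⟨cd³⟩| equals the order of cd³. Compute successive powers until reaching e:
  (cd³)¹ = cd³, (cd³)² = c²d, (cd³)³ = c³d⁴, (cd³)⁴ = d², (cd³)⁵ = c, (cd³)⁶ = c²d³, (cd³)⁷ = c³d, (cd³)⁸ = d⁴, (cd³)⁹ = cd², (cd³)¹⁰ = c², (cd³)¹¹ = c³d³, (cd³)¹² = d, (cd³)¹³ = cd⁴, (cd³)¹⁴ = c²d², (cd³)¹⁵ = c³, (cd³)¹⁶ = d³, (cd³)¹⁷ = cd, (cd³)¹⁸ = c²d⁴, (cd³)¹⁹ = c³d², (cd³)²⁰ = e.
The smallest positive k with (cd³)ᵏ = e is 20, so |⟨cd³⟩| = 20.

Answer: 20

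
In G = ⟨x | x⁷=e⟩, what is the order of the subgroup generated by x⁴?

|⟨x⁴⟩| equals the order of x⁴. Compute successive powers until reaching e:
  (x⁴)¹ = x⁴, (x⁴)² = x, (x⁴)³ = x⁵, (x⁴)⁴ = x², (x⁴)⁵ = x⁶, (x⁴)⁶ = x³, (x⁴)⁷ = e.
The smallest positive k with (x⁴)ᵏ = e is 7, so |⟨x⁴⟩| = 7.

Answer: 7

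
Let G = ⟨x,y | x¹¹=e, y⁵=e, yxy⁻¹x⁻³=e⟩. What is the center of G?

An element z ∈ Z(G) iff z commutes with every generator.
For example e is central: e·x = x = x·e; e·y = y = y·e.
Whereas x ∉ Z(G) since x·y = xy ≠ x³y = y·x.
Checking each of the 55 elements this way gives Z(G) = {e}, of order 1.

Answer: {e}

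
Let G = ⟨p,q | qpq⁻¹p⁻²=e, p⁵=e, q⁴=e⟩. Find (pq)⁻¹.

The order of (pq) is 4 (smallest k with (pq)ᵏ = e), so (pq)⁻¹ = (pq)³ = p²q³.
Check: (pq) · (p²q³) → (pq) · p² = q;   q · q³ = e, giving e as required.

Answer: p²q³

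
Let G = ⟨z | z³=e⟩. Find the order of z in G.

Compute successive powers until reaching e:
  z¹ = z, z² = z², z³ = e.
The smallest positive k with zᵏ = e is 3.

Answer: 3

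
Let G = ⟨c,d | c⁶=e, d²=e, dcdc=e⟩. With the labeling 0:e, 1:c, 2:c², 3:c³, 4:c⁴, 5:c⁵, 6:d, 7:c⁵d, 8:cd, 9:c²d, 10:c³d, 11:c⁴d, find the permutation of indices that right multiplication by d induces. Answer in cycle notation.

(0 6)(1 8)(2 9)(3 10)(4 11)(5 7)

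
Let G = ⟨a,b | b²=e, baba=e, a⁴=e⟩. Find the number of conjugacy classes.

The conjugacy classes (representative and size) are:
  [e] (size 1), [a] (size 2), [a²] (size 1), [a²b] (size 2), [a³b] (size 2).
Class equation: 1 + 2 + 1 + 2 + 2 = 8 = |G|. So G has 5 conjugacy classes.

Answer: 5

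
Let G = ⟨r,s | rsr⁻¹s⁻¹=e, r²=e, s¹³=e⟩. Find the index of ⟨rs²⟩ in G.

First find ord(rs²) by computing successive powers:
  (rs²)¹ = rs², (rs²)² = s⁴, (rs²)³ = rs⁶, (rs²)⁴ = s⁸, (rs²)⁵ = rs¹⁰, (rs²)⁶ = s¹², (rs²)⁷ = rs, (rs²)⁸ = s³, (rs²)⁹ = rs⁵, (rs²)¹⁰ = s⁷, (rs²)¹¹ = rs⁹, (rs²)¹² = s¹¹, (rs²)¹³ = r, (rs²)¹⁴ = s², (rs²)¹⁵ = rs⁴, (rs²)¹⁶ = s⁶, (rs²)¹⁷ = rs⁸, (rs²)¹⁸ = s¹⁰, (rs²)¹⁹ = rs¹², (rs²)²⁰ = s, (rs²)²¹ = rs³, (rs²)²² = s⁵, (rs²)²³ = rs⁷, (rs²)²⁴ = s⁹, (rs²)²⁵ = rs¹¹, (rs²)²⁶ = e.
So |⟨rs²⟩| = ord(rs²) = 26. With |G| = 26, by Lagrange [G : ⟨rs²⟩] = 26/26 = 1.

Answer: 1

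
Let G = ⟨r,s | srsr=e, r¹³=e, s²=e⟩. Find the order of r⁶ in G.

Compute successive powers until reaching e:
  (r⁶)¹ = r⁶, (r⁶)² = r¹², (r⁶)³ = r⁵, (r⁶)⁴ = r¹¹, (r⁶)⁵ = r⁴, (r⁶)⁶ = r¹⁰, (r⁶)⁷ = r³, (r⁶)⁸ = r⁹, (r⁶)⁹ = r², (r⁶)¹⁰ = r⁸, (r⁶)¹¹ = r, (r⁶)¹² = r⁷, (r⁶)¹³ = e.
The smallest positive k with (r⁶)ᵏ = e is 13.

Answer: 13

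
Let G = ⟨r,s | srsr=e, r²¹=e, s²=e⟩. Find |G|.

Enumerate words in the generators, reducing via the relations: the distinct elements are
  {e, r, s, rs, r², r³, r⁴, r⁵, r⁶, r⁷, r⁸, r⁹, r²s, r²⁰, r³s, r¹², r¹³, r¹¹, r¹⁰, r¹⁴, r¹⁵, r¹⁶, r¹⁷, r¹⁸, r¹⁹, r⁴s, r⁵s, r⁶s, r⁷s, r⁸s, r⁹s, r²⁰s, r¹²s, r¹³s, r¹¹s, r¹⁰s, r¹⁴s, r¹⁵s, r¹⁶s, r¹⁷s, r¹⁸s, r¹⁹s}.
No further products give new elements, so |G| = 42.

Answer: 42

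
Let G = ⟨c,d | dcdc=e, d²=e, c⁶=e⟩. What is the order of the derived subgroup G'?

G' = [G, G] is generated by all commutators. The generator-pair commutators are: [c, d] = c².
The subgroup they normally generate is {e, c², c⁴}, of order 3.
Check: |G/G'| = 12/3 = 4 is the order of the abelianisation.

Answer: 3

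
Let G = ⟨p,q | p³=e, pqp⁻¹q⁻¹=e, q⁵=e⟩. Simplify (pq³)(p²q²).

Compute (pq³) · (p²q²) by multiplying left to right and reducing via the relations at each step:
  (pq³) · p² = q³
  (q³) · q² = e

Answer: e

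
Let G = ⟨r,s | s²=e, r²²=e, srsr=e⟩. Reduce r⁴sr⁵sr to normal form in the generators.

Multiply left to right, reducing at each step:
  (r⁴) · s = r⁴s
  (r⁴s) · r⁵ = r²¹s
  (r²¹s) · s = r²¹
  (r²¹) · r = e

Answer: e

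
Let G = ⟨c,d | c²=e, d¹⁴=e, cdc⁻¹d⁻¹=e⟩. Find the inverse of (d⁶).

The order of (d⁶) is 7 (smallest k with (d⁶)ᵏ = e), so (d⁶)⁻¹ = (d⁶)⁶ = d⁸.
Check: (d⁶) · (d⁸) → (d⁶) · d⁸ = e, giving e as required.

Answer: d⁸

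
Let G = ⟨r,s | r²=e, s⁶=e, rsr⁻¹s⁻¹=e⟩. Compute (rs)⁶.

Compute successive powers of (rs), reducing at each step:
  (rs)²: (rs) · r = s;   s · s = s²
  (rs)³: (s²) · r = rs²;   (rs²) · s = rs³
  (rs)⁴: (rs³) · r = s³;   (s³) · s = s⁴
  (rs)⁵: (s⁴) · r = rs⁴;   (rs⁴) · s = rs⁵
  (rs)⁶: (rs⁵) · r = s⁵;   (s⁵) · s = e

Answer: e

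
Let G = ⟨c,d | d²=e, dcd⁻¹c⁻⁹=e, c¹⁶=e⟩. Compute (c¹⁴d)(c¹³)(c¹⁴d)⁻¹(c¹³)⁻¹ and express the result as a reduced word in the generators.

[(c¹⁴d), (c¹³)] = (c¹⁴d)·(c¹³)·(c¹⁴d)⁻¹·(c¹³)⁻¹.
  (c¹⁴d) · (c¹³) = c³d
  (c³d) · (c²d) = c⁵
  (c⁵) · (c³) = c⁸

Answer: c⁸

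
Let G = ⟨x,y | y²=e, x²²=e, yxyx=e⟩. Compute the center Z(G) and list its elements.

An element z ∈ Z(G) iff z commutes with every generator.
For example x¹¹ is central: (x¹¹)·x = x¹² = x·(x¹¹); (x¹¹)·y = x¹¹y = y·(x¹¹).
Whereas x ∉ Z(G) since x·y = xy ≠ x²¹y = y·x.
Checking each of the 44 elements this way gives Z(G) = {e, x¹¹}, of order 2.

Answer: {e, x¹¹}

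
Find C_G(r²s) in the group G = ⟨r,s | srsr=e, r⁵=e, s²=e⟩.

⟨r²s⟩ ⊆ C_G(r²s) since powers of r²s commute with r²s; so |C_G(r²s)| ≥ |⟨r²s⟩| = 2.
By orbit–stabilizer, |C_G(r²s)| = |G| / |conj. class of r²s| = 10 / 5 = 2.
The 2 elements commuting with r²s are {e, r²s}.

Answer: {e, r²s}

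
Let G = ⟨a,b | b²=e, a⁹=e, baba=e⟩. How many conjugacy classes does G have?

The conjugacy classes (representative and size) are:
  [e] (size 1), [a⁸] (size 2), [a⁷] (size 2), [a⁶] (size 2), [a⁵] (size 2), [a⁴b] (size 9).
Class equation: 1 + 2 + 2 + 2 + 2 + 9 = 18 = |G|. So G has 6 conjugacy classes.

Answer: 6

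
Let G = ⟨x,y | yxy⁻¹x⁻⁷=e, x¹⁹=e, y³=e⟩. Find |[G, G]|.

G' = [G, G] is generated by all commutators. The generator-pair commutators are: [x, y] = x¹³.
The subgroup they normally generate is {e, x, x², x³, x⁴, x⁵, x⁶, x⁷, x⁸, x⁹, x¹⁰, x¹¹, x¹², x¹³, x¹⁴, x¹⁵, x¹⁶, x¹⁷, x¹⁸}, of order 19.
Check: |G/G'| = 57/19 = 3 is the order of the abelianisation.

Answer: 19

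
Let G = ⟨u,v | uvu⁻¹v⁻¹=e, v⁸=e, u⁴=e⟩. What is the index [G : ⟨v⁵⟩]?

First find ord(v⁵) by computing successive powers:
  (v⁵)¹ = v⁵, (v⁵)² = v², (v⁵)³ = v⁷, (v⁵)⁴ = v⁴, (v⁵)⁵ = v, (v⁵)⁶ = v⁶, (v⁵)⁷ = v³, (v⁵)⁸ = e.
So |⟨v⁵⟩| = ord(v⁵) = 8. With |G| = 32, by Lagrange [G : ⟨v⁵⟩] = 32/8 = 4.

Answer: 4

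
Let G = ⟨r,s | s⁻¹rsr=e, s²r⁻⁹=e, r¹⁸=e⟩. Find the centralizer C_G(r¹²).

⟨r¹²⟩ ⊆ C_G(r¹²) since powers of r¹² commute with r¹²; so |C_G(r¹²)| ≥ |⟨r¹²⟩| = 3.
By orbit–stabilizer, |C_G(r¹²)| = |G| / |conj. class of r¹²| = 36 / 2 = 18.
The 18 elements commuting with r¹² are {e, r, r², r³, r⁴, r⁵, r⁶, r⁷, r⁸, r⁹, r¹⁰, r¹¹, r¹², r¹³, r¹⁴, r¹⁵, r¹⁶, r¹⁷}.

Answer: {e, r, r², r³, r⁴, r⁵, r⁶, r⁷, r⁸, r⁹, r¹⁰, r¹¹, r¹², r¹³, r¹⁴, r¹⁵, r¹⁶, r¹⁷}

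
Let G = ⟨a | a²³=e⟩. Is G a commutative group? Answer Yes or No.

G has a single generator, so G is cyclic and hence abelian.

Answer: Yes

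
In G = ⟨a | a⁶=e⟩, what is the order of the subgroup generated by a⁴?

|⟨a⁴⟩| equals the order of a⁴. Compute successive powers until reaching e:
  (a⁴)¹ = a⁴, (a⁴)² = a², (a⁴)³ = e.
The smallest positive k with (a⁴)ᵏ = e is 3, so |⟨a⁴⟩| = 3.

Answer: 3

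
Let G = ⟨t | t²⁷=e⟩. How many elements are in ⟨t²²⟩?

|⟨t²²⟩| equals the order of t²². Compute successive powers until reaching e:
  (t²²)¹ = t²², (t²²)² = t¹⁷, (t²²)³ = t¹², (t²²)⁴ = t⁷, (t²²)⁵ = t², (t²²)⁶ = t²⁴, (t²²)⁷ = t¹⁹, (t²²)⁸ = t¹⁴, (t²²)⁹ = t⁹, (t²²)¹⁰ = t⁴, (t²²)¹¹ = t²⁶, (t²²)¹² = t²¹, (t²²)¹³ = t¹⁶, (t²²)¹⁴ = t¹¹, (t²²)¹⁵ = t⁶, (t²²)¹⁶ = t, (t²²)¹⁷ = t²³, (t²²)¹⁸ = t¹⁸, (t²²)¹⁹ = t¹³, (t²²)²⁰ = t⁸, (t²²)²¹ = t³, (t²²)²² = t²⁵, (t²²)²³ = t²⁰, (t²²)²⁴ = t¹⁵, (t²²)²⁵ = t¹⁰, (t²²)²⁶ = t⁵, (t²²)²⁷ = e.
The smallest positive k with (t²²)ᵏ = e is 27, so |⟨t²²⟩| = 27.

Answer: 27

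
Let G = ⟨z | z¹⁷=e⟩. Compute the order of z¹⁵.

Compute successive powers until reaching e:
  (z¹⁵)¹ = z¹⁵, (z¹⁵)² = z¹³, (z¹⁵)³ = z¹¹, (z¹⁵)⁴ = z⁹, (z¹⁵)⁵ = z⁷, (z¹⁵)⁶ = z⁵, (z¹⁵)⁷ = z³, (z¹⁵)⁸ = z, (z¹⁵)⁹ = z¹⁶, (z¹⁵)¹⁰ = z¹⁴, (z¹⁵)¹¹ = z¹², (z¹⁵)¹² = z¹⁰, (z¹⁵)¹³ = z⁸, (z¹⁵)¹⁴ = z⁶, (z¹⁵)¹⁵ = z⁴, (z¹⁵)¹⁶ = z², (z¹⁵)¹⁷ = e.
The smallest positive k with (z¹⁵)ᵏ = e is 17.

Answer: 17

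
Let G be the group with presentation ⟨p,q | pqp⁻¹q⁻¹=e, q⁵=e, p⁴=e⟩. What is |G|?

Enumerate words in the generators, reducing via the relations: the distinct elements are
  {e, p, q, pq, p², p³, q², q³, q⁴, pq², pq³, pq⁴, p²q, p³q, p²q², p²q³, p²q⁴, p³q², p³q³, p³q⁴}.
No further products give new elements, so |G| = 20.

Answer: 20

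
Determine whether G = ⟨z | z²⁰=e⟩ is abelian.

G has a single generator, so G is cyclic and hence abelian.

Answer: Yes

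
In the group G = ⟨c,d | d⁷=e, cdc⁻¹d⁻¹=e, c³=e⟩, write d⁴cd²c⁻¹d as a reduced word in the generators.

Multiply left to right, reducing at each step:
  (d⁴) · c = cd⁴
  (cd⁴) · d² = cd⁶
  (cd⁶) · c⁻¹ = d⁶
  (d⁶) · d = e

Answer: e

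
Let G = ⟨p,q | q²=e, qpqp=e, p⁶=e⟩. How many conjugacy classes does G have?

The conjugacy classes (representative and size) are:
  [e] (size 1), [p⁵] (size 2), [p⁴] (size 2), [p³] (size 1), [q] (size 3), [p³q] (size 3).
Class equation: 1 + 2 + 2 + 1 + 3 + 3 = 12 = |G|. So G has 6 conjugacy classes.

Answer: 6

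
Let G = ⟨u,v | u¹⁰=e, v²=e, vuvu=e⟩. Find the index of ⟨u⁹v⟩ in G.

First find ord(u⁹v) by computing successive powers:
  (u⁹v)¹ = u⁹v, (u⁹v)² = e.
So |⟨u⁹v⟩| = ord(u⁹v) = 2. With |G| = 20, by Lagrange [G : ⟨u⁹v⟩] = 20/2 = 10.

Answer: 10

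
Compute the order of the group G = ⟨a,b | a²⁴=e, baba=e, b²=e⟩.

Enumerate words in the generators, reducing via the relations: the distinct elements are
  {a, b, e, ab, a², a³, a⁴, a⁵, a⁶, a⁷, a⁸, a⁹, a²b, a²², a²³, a²¹, a²⁰, a³b, a¹², a¹³, a¹¹, a¹⁰, a¹⁴, a¹⁵, a¹⁶, a¹⁷, a¹⁸, a¹⁹, a⁴b, a⁵b, a⁶b, a⁷b, a⁸b, a⁹b, a²²b, a²³b, a²¹b, a²⁰b, a¹²b, a¹³b, a¹¹b, a¹⁰b, a¹⁴b, a¹⁵b, a¹⁶b, a¹⁷b, a¹⁸b, a¹⁹b}.
No further products give new elements, so |G| = 48.

Answer: 48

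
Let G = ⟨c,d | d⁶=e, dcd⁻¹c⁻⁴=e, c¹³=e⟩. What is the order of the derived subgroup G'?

G' = [G, G] is generated by all commutators. The generator-pair commutators are: [c, d] = c¹⁰.
The subgroup they normally generate is {e, c, c², c³, c⁴, c⁵, c⁶, c⁷, c⁸, c⁹, c¹⁰, c¹¹, c¹²}, of order 13.
Check: |G/G'| = 78/13 = 6 is the order of the abelianisation.

Answer: 13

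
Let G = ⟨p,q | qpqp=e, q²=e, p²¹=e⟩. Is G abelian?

p·q = pq but q·p = p²⁰q, so p·q ≠ q·p and G is not abelian.

Answer: No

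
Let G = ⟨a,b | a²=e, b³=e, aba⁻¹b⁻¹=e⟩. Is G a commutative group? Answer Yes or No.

Each pair of generators commutes: a·b = ab = b·a. Since the generators pairwise commute, every element of G commutes with every other, so G is abelian.

Answer: Yes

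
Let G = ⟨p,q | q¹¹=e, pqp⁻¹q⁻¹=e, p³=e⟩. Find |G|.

Enumerate words in the generators, reducing via the relations: the distinct elements are
  {e, p, q, pq, p², q², q³, q⁴, q⁵, q⁶, q⁷, q⁸, q⁹, pq², pq³, pq⁴, pq⁵, pq⁶, pq⁷, pq⁸, pq⁹, p²q, q¹⁰, pq¹⁰, p²q², p²q³, p²q⁴, p²q⁵, p²q⁶, p²q⁷, p²q⁸, p²q⁹, p²q¹⁰}.
No further products give new elements, so |G| = 33.

Answer: 33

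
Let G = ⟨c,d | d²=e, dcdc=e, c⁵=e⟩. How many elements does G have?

Enumerate words in the generators, reducing via the relations: the distinct elements are
  {c, d, e, cd, c², c³, c⁴, c²d, c³d, c⁴d}.
No further products give new elements, so |G| = 10.

Answer: 10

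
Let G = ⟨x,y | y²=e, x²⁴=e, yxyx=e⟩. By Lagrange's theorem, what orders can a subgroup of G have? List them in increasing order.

|G| = 48 = 2⁴ · 3. By Lagrange's theorem the order of any subgroup divides 48; the divisors of 48 are 1, 2, 3, 4, 6, 8, 12, 16, 24, 48.

Answer: 1, 2, 3, 4, 6, 8, 12, 16, 24, 48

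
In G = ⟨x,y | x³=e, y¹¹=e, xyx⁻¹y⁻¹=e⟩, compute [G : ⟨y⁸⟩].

First find ord(y⁸) by computing successive powers:
  (y⁸)¹ = y⁸, (y⁸)² = y⁵, (y⁸)³ = y², (y⁸)⁴ = y¹⁰, (y⁸)⁵ = y⁷, (y⁸)⁶ = y⁴, (y⁸)⁷ = y, (y⁸)⁸ = y⁹, (y⁸)⁹ = y⁶, (y⁸)¹⁰ = y³, (y⁸)¹¹ = e.
So |⟨y⁸⟩| = ord(y⁸) = 11. With |G| = 33, by Lagrange [G : ⟨y⁸⟩] = 33/11 = 3.

Answer: 3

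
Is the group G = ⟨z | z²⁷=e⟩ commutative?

G has a single generator, so G is cyclic and hence abelian.

Answer: Yes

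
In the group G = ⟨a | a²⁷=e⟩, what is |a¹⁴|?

Compute successive powers until reaching e:
  (a¹⁴)¹ = a¹⁴, (a¹⁴)² = a, (a¹⁴)³ = a¹⁵, (a¹⁴)⁴ = a², (a¹⁴)⁵ = a¹⁶, (a¹⁴)⁶ = a³, (a¹⁴)⁷ = a¹⁷, (a¹⁴)⁸ = a⁴, (a¹⁴)⁹ = a¹⁸, (a¹⁴)¹⁰ = a⁵, (a¹⁴)¹¹ = a¹⁹, (a¹⁴)¹² = a⁶, (a¹⁴)¹³ = a²⁰, (a¹⁴)¹⁴ = a⁷, (a¹⁴)¹⁵ = a²¹, (a¹⁴)¹⁶ = a⁸, (a¹⁴)¹⁷ = a²², (a¹⁴)¹⁸ = a⁹, (a¹⁴)¹⁹ = a²³, (a¹⁴)²⁰ = a¹⁰, (a¹⁴)²¹ = a²⁴, (a¹⁴)²² = a¹¹, (a¹⁴)²³ = a²⁵, (a¹⁴)²⁴ = a¹², (a¹⁴)²⁵ = a²⁶, (a¹⁴)²⁶ = a¹³, (a¹⁴)²⁷ = e.
The smallest positive k with (a¹⁴)ᵏ = e is 27.

Answer: 27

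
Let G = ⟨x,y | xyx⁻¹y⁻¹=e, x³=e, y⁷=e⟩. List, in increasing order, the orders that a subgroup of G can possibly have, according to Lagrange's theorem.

|G| = 21 = 3 · 7. By Lagrange's theorem the order of any subgroup divides 21; the divisors of 21 are 1, 3, 7, 21.

Answer: 1, 3, 7, 21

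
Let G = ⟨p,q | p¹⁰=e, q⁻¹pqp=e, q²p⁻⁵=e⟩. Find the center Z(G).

An element z ∈ Z(G) iff z commutes with every generator.
For example p⁵ is central: (p⁵)·p = p⁶ = p·(p⁵); (p⁵)·q = q⁻¹ = q·(p⁵).
Whereas p ∉ Z(G) since p·q = pq ≠ p⁴q⁻¹ = q·p.
Checking each of the 20 elements this way gives Z(G) = {e, p⁵}, of order 2.

Answer: {e, p⁵}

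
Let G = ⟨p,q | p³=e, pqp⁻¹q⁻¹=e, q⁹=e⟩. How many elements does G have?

Enumerate words in the generators, reducing via the relations: the distinct elements are
  {e, p, q, pq, p², q², q³, q⁴, q⁵, q⁶, q⁷, q⁸, pq², pq³, pq⁴, pq⁵, pq⁶, pq⁷, pq⁸, p²q, p²q², p²q³, p²q⁴, p²q⁵, p²q⁶, p²q⁷, p²q⁸}.
No further products give new elements, so |G| = 27.

Answer: 27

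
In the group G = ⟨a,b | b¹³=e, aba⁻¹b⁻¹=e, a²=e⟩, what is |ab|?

Compute successive powers until reaching e:
  (ab)¹ = ab, (ab)² = b², (ab)³ = ab³, (ab)⁴ = b⁴, (ab)⁵ = ab⁵, (ab)⁶ = b⁶, (ab)⁷ = ab⁷, (ab)⁸ = b⁸, (ab)⁹ = ab⁹, (ab)¹⁰ = b¹⁰, (ab)¹¹ = ab¹¹, (ab)¹² = b¹², (ab)¹³ = a, (ab)¹⁴ = b, (ab)¹⁵ = ab², (ab)¹⁶ = b³, (ab)¹⁷ = ab⁴, (ab)¹⁸ = b⁵, (ab)¹⁹ = ab⁶, (ab)²⁰ = b⁷, (ab)²¹ = ab⁸, (ab)²² = b⁹, (ab)²³ = ab¹⁰, (ab)²⁴ = b¹¹, (ab)²⁵ = ab¹², (ab)²⁶ = e.
The smallest positive k with (ab)ᵏ = e is 26.

Answer: 26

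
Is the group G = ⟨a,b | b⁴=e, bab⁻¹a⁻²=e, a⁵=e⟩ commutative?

a·b = ab but b·a = a²b, so a·b ≠ b·a and G is not abelian.

Answer: No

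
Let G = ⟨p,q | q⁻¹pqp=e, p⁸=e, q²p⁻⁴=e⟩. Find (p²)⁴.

Compute successive powers of (p²), reducing at each step:
  (p²)²: (p²) · p² = p⁴
  (p²)³: (p⁴) · p² = p⁶
  (p²)⁴: (p⁶) · p² = e

Answer: e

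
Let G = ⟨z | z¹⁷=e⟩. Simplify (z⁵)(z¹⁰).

Compute (z⁵) · (z¹⁰) by multiplying left to right and reducing via the relations at each step:
  (z⁵) · z¹⁰ = z¹⁵

Answer: z¹⁵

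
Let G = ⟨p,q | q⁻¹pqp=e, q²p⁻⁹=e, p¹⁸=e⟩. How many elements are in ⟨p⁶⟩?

|⟨p⁶⟩| equals the order of p⁶. Compute successive powers until reaching e:
  (p⁶)¹ = p⁶, (p⁶)² = p¹², (p⁶)³ = e.
The smallest positive k with (p⁶)ᵏ = e is 3, so |⟨p⁶⟩| = 3.

Answer: 3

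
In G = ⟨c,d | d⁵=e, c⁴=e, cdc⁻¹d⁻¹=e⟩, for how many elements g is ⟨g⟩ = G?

G is cyclic of order 20. An element generates G iff its order is 20, and a cyclic group of order 20 has exactly φ(20) = 8 such elements.

Answer: 8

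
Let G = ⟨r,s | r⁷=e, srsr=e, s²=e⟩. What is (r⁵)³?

Compute successive powers of (r⁵), reducing at each step:
  (r⁵)²: (r⁵) · r⁵ = r³
  (r⁵)³: (r³) · r⁵ = r

Answer: r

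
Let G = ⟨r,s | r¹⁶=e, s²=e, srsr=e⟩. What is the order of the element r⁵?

Compute successive powers until reaching e:
  (r⁵)¹ = r⁵, (r⁵)² = r¹⁰, (r⁵)³ = r¹⁵, (r⁵)⁴ = r⁴, (r⁵)⁵ = r⁹, (r⁵)⁶ = r¹⁴, (r⁵)⁷ = r³, (r⁵)⁸ = r⁸, (r⁵)⁹ = r¹³, (r⁵)¹⁰ = r², (r⁵)¹¹ = r⁷, (r⁵)¹² = r¹², (r⁵)¹³ = r, (r⁵)¹⁴ = r⁶, (r⁵)¹⁵ = r¹¹, (r⁵)¹⁶ = e.
The smallest positive k with (r⁵)ᵏ = e is 16.

Answer: 16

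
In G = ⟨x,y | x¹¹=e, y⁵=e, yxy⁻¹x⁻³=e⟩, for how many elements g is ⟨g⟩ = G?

⟨g⟩ = G would require ord(g) = |G| = 55, but the maximum element order in G is 11 < 55. So G is not cyclic and no single element generates it: the count is 0.

Answer: 0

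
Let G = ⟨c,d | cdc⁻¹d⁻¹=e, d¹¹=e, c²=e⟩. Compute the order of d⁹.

Compute successive powers until reaching e:
  (d⁹)¹ = d⁹, (d⁹)² = d⁷, (d⁹)³ = d⁵, (d⁹)⁴ = d³, (d⁹)⁵ = d, (d⁹)⁶ = d¹⁰, (d⁹)⁷ = d⁸, (d⁹)⁸ = d⁶, (d⁹)⁹ = d⁴, (d⁹)¹⁰ = d², (d⁹)¹¹ = e.
The smallest positive k with (d⁹)ᵏ = e is 11.

Answer: 11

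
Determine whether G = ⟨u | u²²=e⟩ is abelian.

G has a single generator, so G is cyclic and hence abelian.

Answer: Yes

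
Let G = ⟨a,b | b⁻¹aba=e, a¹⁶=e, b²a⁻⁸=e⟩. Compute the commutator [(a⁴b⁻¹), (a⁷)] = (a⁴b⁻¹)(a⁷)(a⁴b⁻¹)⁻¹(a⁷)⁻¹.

[(a⁴b⁻¹), (a⁷)] = (a⁴b⁻¹)·(a⁷)·(a⁴b⁻¹)⁻¹·(a⁷)⁻¹.
  (a⁴b⁻¹) · (a⁷) = a⁵b
  (a⁵b) · (a⁴b) = a⁹
  (a⁹) · (a⁹) = a²

Answer: a²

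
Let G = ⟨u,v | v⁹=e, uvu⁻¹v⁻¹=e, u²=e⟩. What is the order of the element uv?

Compute successive powers until reaching e:
  (uv)¹ = uv, (uv)² = v², (uv)³ = uv³, (uv)⁴ = v⁴, (uv)⁵ = uv⁵, (uv)⁶ = v⁶, (uv)⁷ = uv⁷, (uv)⁸ = v⁸, (uv)⁹ = u, (uv)¹⁰ = v, (uv)¹¹ = uv², (uv)¹² = v³, (uv)¹³ = uv⁴, (uv)¹⁴ = v⁵, (uv)¹⁵ = uv⁶, (uv)¹⁶ = v⁷, (uv)¹⁷ = uv⁸, (uv)¹⁸ = e.
The smallest positive k with (uv)ᵏ = e is 18.

Answer: 18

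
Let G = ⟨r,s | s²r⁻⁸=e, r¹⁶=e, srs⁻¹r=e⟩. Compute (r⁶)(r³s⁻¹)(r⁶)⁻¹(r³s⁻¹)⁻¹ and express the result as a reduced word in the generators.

[(r⁶), (r³s⁻¹)] = (r⁶)·(r³s⁻¹)·(r⁶)⁻¹·(r³s⁻¹)⁻¹.
  (r⁶) · (r³s⁻¹) = rs
  (rs) · (r¹⁰) = r⁷s
  (r⁷s) · (r³s) = r¹²

Answer: r¹²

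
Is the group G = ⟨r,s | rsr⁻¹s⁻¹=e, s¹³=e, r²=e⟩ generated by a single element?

|G| = 26. The element rs has order 26 (its powers give 26 distinct elements), so ⟨rs⟩ = G and G is cyclic.

Answer: Yes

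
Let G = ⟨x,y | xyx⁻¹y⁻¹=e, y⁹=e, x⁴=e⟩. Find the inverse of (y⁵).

The order of (y⁵) is 9 (smallest k with (y⁵)ᵏ = e), so (y⁵)⁻¹ = (y⁵)⁸ = y⁴.
Check: (y⁵) · (y⁴) → (y⁵) · y⁴ = e, giving e as required.

Answer: y⁴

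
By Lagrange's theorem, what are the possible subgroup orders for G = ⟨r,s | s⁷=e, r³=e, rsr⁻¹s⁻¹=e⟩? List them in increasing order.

|G| = 21 = 3 · 7. By Lagrange's theorem the order of any subgroup divides 21; the divisors of 21 are 1, 3, 7, 21.

Answer: 1, 3, 7, 21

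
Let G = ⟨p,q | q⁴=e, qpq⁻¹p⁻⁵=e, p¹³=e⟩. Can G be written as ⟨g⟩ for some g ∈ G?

Every cyclic group is abelian. But p·q = pq while q·p = p⁵q, so p·q ≠ q·p and G is not abelian. Hence G is not cyclic.

Answer: No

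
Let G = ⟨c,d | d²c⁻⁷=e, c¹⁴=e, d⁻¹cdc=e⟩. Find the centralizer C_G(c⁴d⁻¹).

⟨c⁴d⁻¹⟩ ⊆ C_G(c⁴d⁻¹) since powers of c⁴d⁻¹ commute with c⁴d⁻¹; so |C_G(c⁴d⁻¹)| ≥ |⟨c⁴d⁻¹⟩| = 4.
By orbit–stabilizer, |C_G(c⁴d⁻¹)| = |G| / |conj. class of c⁴d⁻¹| = 28 / 7 = 4.
The 4 elements commuting with c⁴d⁻¹ are {e, c⁷, c⁴d, c⁴d⁻¹}.

Answer: {e, c⁷, c⁴d, c⁴d⁻¹}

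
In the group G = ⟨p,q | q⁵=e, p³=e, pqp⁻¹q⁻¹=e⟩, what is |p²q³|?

Compute successive powers until reaching e:
  (p²q³)¹ = p²q³, (p²q³)² = pq, (p²q³)³ = q⁴, (p²q³)⁴ = p²q², (p²q³)⁵ = p, (p²q³)⁶ = q³, (p²q³)⁷ = p²q, (p²q³)⁸ = pq⁴, (p²q³)⁹ = q², (p²q³)¹⁰ = p², (p²q³)¹¹ = pq³, (p²q³)¹² = q, (p²q³)¹³ = p²q⁴, (p²q³)¹⁴ = pq², (p²q³)¹⁵ = e.
The smallest positive k with (p²q³)ᵏ = e is 15.

Answer: 15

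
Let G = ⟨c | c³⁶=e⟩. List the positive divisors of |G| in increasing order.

|G| = 36 = 2² · 3². By Lagrange's theorem the order of any subgroup divides 36; the divisors of 36 are 1, 2, 3, 4, 6, 9, 12, 18, 36.

Answer: 1, 2, 3, 4, 6, 9, 12, 18, 36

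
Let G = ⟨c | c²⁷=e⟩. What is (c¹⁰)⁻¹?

The order of (c¹⁰) is 27 (smallest k with (c¹⁰)ᵏ = e), so (c¹⁰)⁻¹ = (c¹⁰)²⁶ = c¹⁷.
Check: (c¹⁰) · (c¹⁷) → (c¹⁰) · c¹⁷ = e, giving e as required.

Answer: c¹⁷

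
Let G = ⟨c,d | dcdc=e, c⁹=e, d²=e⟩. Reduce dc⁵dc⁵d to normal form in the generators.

Multiply left to right, reducing at each step:
  d · c⁵ = c⁴d
  (c⁴d) · d = c⁴
  (c⁴) · c⁵ = e
  e · d = d

Answer: d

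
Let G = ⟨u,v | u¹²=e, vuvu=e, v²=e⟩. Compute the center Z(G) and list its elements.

An element z ∈ Z(G) iff z commutes with every generator.
For example u⁶ is central: (u⁶)·u = u⁷ = u·(u⁶); (u⁶)·v = u⁶v = v·(u⁶).
Whereas u ∉ Z(G) since u·v = uv ≠ u¹¹v = v·u.
Checking each of the 24 elements this way gives Z(G) = {e, u⁶}, of order 2.

Answer: {e, u⁶}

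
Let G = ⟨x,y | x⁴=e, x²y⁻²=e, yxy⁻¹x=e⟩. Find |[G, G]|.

G' = [G, G] is generated by all commutators. The generator-pair commutators are: [x, y] = x².
The subgroup they normally generate is {e, x²}, of order 2.
Check: |G/G'| = 8/2 = 4 is the order of the abelianisation.

Answer: 2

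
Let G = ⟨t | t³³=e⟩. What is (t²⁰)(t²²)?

Compute (t²⁰) · (t²²) by multiplying left to right and reducing via the relations at each step:
  (t²⁰) · t²² = t⁹

Answer: t⁹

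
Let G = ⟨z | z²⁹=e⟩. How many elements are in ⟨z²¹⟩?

|⟨z²¹⟩| equals the order of z²¹. Compute successive powers until reaching e:
  (z²¹)¹ = z²¹, (z²¹)² = z¹³, (z²¹)³ = z⁵, (z²¹)⁴ = z²⁶, (z²¹)⁵ = z¹⁸, (z²¹)⁶ = z¹⁰, (z²¹)⁷ = z², (z²¹)⁸ = z²³, (z²¹)⁹ = z¹⁵, (z²¹)¹⁰ = z⁷, (z²¹)¹¹ = z²⁸, (z²¹)¹² = z²⁰, (z²¹)¹³ = z¹², (z²¹)¹⁴ = z⁴, (z²¹)¹⁵ = z²⁵, (z²¹)¹⁶ = z¹⁷, (z²¹)¹⁷ = z⁹, (z²¹)¹⁸ = z, (z²¹)¹⁹ = z²², (z²¹)²⁰ = z¹⁴, (z²¹)²¹ = z⁶, (z²¹)²² = z²⁷, (z²¹)²³ = z¹⁹, (z²¹)²⁴ = z¹¹, (z²¹)²⁵ = z³, (z²¹)²⁶ = z²⁴, (z²¹)²⁷ = z¹⁶, (z²¹)²⁸ = z⁸, (z²¹)²⁹ = e.
The smallest positive k with (z²¹)ᵏ = e is 29, so |⟨z²¹⟩| = 29.

Answer: 29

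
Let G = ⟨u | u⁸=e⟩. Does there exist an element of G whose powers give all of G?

|G| = 8. The element u has order 8 (its powers give 8 distinct elements), so ⟨u⟩ = G and G is cyclic.

Answer: Yes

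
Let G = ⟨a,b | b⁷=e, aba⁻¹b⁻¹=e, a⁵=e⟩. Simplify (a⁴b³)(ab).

Compute (a⁴b³) · (ab) by multiplying left to right and reducing via the relations at each step:
  (a⁴b³) · a = b³
  (b³) · b = b⁴

Answer: b⁴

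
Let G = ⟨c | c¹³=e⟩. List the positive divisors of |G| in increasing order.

|G| = 13 = 13. By Lagrange's theorem the order of any subgroup divides 13; the divisors of 13 are 1, 13.

Answer: 1, 13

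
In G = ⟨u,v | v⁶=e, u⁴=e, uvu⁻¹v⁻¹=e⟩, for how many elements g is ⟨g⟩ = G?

⟨g⟩ = G would require ord(g) = |G| = 24, but the maximum element order in G is 12 < 24. So G is not cyclic and no single element generates it: the count is 0.

Answer: 0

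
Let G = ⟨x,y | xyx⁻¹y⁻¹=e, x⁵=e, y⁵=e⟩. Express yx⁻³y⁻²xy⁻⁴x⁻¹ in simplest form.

Multiply left to right, reducing at each step:
  y · x⁻³ = x²y
  (x²y) · y⁻² = x²y⁴
  (x²y⁴) · x = x³y⁴
  (x³y⁴) · y⁻⁴ = x³
  (x³) · x⁻¹ = x²

Answer: x²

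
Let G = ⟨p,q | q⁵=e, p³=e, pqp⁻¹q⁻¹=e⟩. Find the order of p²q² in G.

Compute successive powers until reaching e:
  (p²q²)¹ = p²q², (p²q²)² = pq⁴, (p²q²)³ = q, (p²q²)⁴ = p²q³, (p²q²)⁵ = p, (p²q²)⁶ = q², (p²q²)⁷ = p²q⁴, (p²q²)⁸ = pq, (p²q²)⁹ = q³, (p²q²)¹⁰ = p², (p²q²)¹¹ = pq², (p²q²)¹² = q⁴, (p²q²)¹³ = p²q, (p²q²)¹⁴ = pq³, (p²q²)¹⁵ = e.
The smallest positive k with (p²q²)ᵏ = e is 15.

Answer: 15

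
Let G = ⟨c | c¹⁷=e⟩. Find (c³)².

Compute successive powers of (c³), reducing at each step:
  (c³)²: (c³) · c³ = c⁶

Answer: c⁶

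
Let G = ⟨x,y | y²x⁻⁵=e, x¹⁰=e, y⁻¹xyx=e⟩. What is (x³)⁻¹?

The order of (x³) is 10 (smallest k with (x³)ᵏ = e), so (x³)⁻¹ = (x³)⁹ = x⁷.
Check: (x³) · (x⁷) → (x³) · x⁷ = e, giving e as required.

Answer: x⁷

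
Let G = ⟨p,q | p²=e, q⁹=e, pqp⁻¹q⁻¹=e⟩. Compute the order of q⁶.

Compute successive powers until reaching e:
  (q⁶)¹ = q⁶, (q⁶)² = q³, (q⁶)³ = e.
The smallest positive k with (q⁶)ᵏ = e is 3.

Answer: 3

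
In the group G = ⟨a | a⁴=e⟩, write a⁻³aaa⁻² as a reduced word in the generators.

Multiply left to right, reducing at each step:
  a · a = a²
  (a²) · a = a³
  (a³) · a⁻² = a

Answer: a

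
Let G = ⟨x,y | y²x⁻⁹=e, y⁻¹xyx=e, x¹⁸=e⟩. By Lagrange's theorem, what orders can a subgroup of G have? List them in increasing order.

|G| = 36 = 2² · 3². By Lagrange's theorem the order of any subgroup divides 36; the divisors of 36 are 1, 2, 3, 4, 6, 9, 12, 18, 36.

Answer: 1, 2, 3, 4, 6, 9, 12, 18, 36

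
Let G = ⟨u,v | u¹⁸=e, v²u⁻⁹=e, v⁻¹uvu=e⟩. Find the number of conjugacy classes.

The conjugacy classes (representative and size) are:
  [e] (size 1), [u¹⁷] (size 2), [u¹⁶] (size 2), [u³] (size 2), [u¹⁴] (size 2), [u¹³] (size 2), [u¹²] (size 2), [u¹¹] (size 2), [u¹⁰] (size 2), [u⁹] (size 1), [u⁸v] (size 9), [uv] (size 9).
Class equation: 1 + 2 + 2 + 2 + 2 + 2 + 2 + 2 + 2 + 1 + 9 + 9 = 36 = |G|. So G has 12 conjugacy classes.

Answer: 12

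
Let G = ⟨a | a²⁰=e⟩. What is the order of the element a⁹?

Compute successive powers until reaching e:
  (a⁹)¹ = a⁹, (a⁹)² = a¹⁸, (a⁹)³ = a⁷, (a⁹)⁴ = a¹⁶, (a⁹)⁵ = a⁵, (a⁹)⁶ = a¹⁴, (a⁹)⁷ = a³, (a⁹)⁸ = a¹², (a⁹)⁹ = a, (a⁹)¹⁰ = a¹⁰, (a⁹)¹¹ = a¹⁹, (a⁹)¹² = a⁸, (a⁹)¹³ = a¹⁷, (a⁹)¹⁴ = a⁶, (a⁹)¹⁵ = a¹⁵, (a⁹)¹⁶ = a⁴, (a⁹)¹⁷ = a¹³, (a⁹)¹⁸ = a², (a⁹)¹⁹ = a¹¹, (a⁹)²⁰ = e.
The smallest positive k with (a⁹)ᵏ = e is 20.

Answer: 20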